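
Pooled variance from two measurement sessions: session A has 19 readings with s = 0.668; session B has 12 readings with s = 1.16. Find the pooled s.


s_p = sqrt(((n1-1)*s1^2 + (n2-1)*s2^2) / (n1+n2-2))
numerator = (19-1)*0.668^2 + (12-1)*1.16^2 = 8.032032 + 14.8016 = 22.833632
denominator = 19 + 12 - 2 = 29
s_p^2 = 22.833632 / 29 = 0.78736662
s_p = sqrt(0.78736662) = 0.8873

0.8873


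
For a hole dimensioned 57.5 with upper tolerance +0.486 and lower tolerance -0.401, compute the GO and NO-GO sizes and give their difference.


GO = nominal - lower_tol (smallest hole = maximum material condition)
GO = 57.5 - 0.401 = 57.099
NO-GO = nominal + upper_tol (largest hole = least material condition)
NO-GO = 57.5 + 0.486 = 57.986
spread = NO-GO - GO = 57.986 - 57.099 = 0.8870

0.8870


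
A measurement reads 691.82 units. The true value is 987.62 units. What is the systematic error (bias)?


Systematic error = measured - true
= 691.82 - 987.62
= -295.8000

-295.8000


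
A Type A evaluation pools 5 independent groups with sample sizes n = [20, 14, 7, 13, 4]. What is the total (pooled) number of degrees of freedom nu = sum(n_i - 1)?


nu = sum_i (n_i - 1)
nu = ((20 - 1) + (14 - 1) + (7 - 1) + (13 - 1) + (4 - 1))
nu = 19 + 13 + 6 + 12 + 3
nu = 53

53


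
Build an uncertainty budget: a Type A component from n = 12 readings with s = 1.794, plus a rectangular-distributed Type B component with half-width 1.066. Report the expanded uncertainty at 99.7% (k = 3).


u_A = s / sqrt(n) = 1.794 / sqrt(12) = 0.51788319
u_B = half_width / sqrt(3) = 1.066 / sqrt(3) = 0.61545539
uc = sqrt(u_A^2 + u_B^2) = sqrt(0.51788319^2 + 0.61545539^2) = 0.80435585
U = k * uc = 3 * 0.80435585
U = 2.4131

2.4131


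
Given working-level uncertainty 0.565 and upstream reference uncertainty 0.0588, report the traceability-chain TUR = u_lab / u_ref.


TUR = u_lab / u_ref
= 0.565 / 0.0588
= 9.6088

9.6088


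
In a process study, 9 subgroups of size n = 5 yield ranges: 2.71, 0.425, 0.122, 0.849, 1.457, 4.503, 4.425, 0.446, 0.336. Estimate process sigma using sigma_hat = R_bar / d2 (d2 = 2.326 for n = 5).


R_bar = (2.71 + 0.425 + 0.122 + 0.849 + 1.457 + 4.503 + 4.425 + 0.446 + 0.336) / 9
R_bar = 15.273 / 9 = 1.697
sigma_hat = R_bar / d2 = 1.697 / 2.326 = 0.7296

0.7296


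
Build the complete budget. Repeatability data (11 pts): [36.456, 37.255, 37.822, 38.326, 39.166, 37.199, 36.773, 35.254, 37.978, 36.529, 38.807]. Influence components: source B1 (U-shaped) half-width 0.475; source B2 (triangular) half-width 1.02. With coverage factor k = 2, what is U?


mean = (36.456 + 37.255 + 37.822 + 38.326 + 39.166 + 37.199 + 36.773 + 35.254 + 37.978 + 36.529 + 38.807) / 11 = 37.415
s = sqrt(sum((x - mean)^2)/(n-1)) = 1.1478337
u_A = s / sqrt(n) = 1.1478337 / sqrt(11) = 0.34608488
u_B1 = 0.475 / sqrt(2) = 0.33587572
u_B2 = 1.02 / sqrt(6) = 0.41641326
uc = sqrt(0.34608488^2 + 0.33587572^2 + 0.41641326^2) = 0.63717129
U = k * uc = 2 * 0.63717129
U = 1.2743

1.2743


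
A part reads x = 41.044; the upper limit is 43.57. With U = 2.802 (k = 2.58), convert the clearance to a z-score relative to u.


u = U / k = 2.802 / 2.58 = 1.0860465
margin = |USL - x| = |43.57 - 41.044| = 2.526
z = margin / u = 2.526 / 1.0860465
z = 2.3259

2.3259


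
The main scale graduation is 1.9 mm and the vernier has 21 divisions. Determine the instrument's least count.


LC = MSD / n_div
= 1.9 / 21
= 0.0905

0.0905


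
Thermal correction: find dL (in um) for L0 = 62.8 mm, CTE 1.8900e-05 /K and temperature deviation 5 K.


dL = L * alpha * dT
= 62.8 * 1.8900e-05 * 5
= 0.0059346 mm
dL_um = 0.0059346 * 1000 = 5.9346 um

5.9346


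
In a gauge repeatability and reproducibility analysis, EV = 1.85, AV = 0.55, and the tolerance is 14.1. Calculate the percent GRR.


GRR = sqrt(EV^2 + AV^2) = sqrt(1.85^2 + 0.55^2) = 1.9300259
%GRR = GRR / tol * 100 = 1.9300259 / 14.1 * 100
%GRR = 13.6881

13.6881


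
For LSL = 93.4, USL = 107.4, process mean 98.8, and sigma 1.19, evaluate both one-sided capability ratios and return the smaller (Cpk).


Cpu = (USL - mean) / (3*sigma) = (107.4 - 98.8) / (3*1.19) = 2.4090
Cpl = (mean - LSL) / (3*sigma) = (98.8 - 93.4) / (3*1.19) = 1.5126
Cpk = min(Cpu, Cpl) = 1.5126

1.5126


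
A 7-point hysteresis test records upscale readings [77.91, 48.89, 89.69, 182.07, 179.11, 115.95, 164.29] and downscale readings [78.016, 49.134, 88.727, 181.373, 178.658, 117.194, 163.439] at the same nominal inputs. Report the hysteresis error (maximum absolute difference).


|77.91 - 78.016| = 0.1060
|48.89 - 49.134| = 0.2440
|89.69 - 88.727| = 0.9630
|182.07 - 181.373| = 0.6970
|179.11 - 178.658| = 0.4520
|115.95 - 117.194| = 1.2440
|164.29 - 163.439| = 0.8510
hysteresis = max(diffs) = 1.2440

1.2440


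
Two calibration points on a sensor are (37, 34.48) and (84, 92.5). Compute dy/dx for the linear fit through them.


slope = (y2 - y1) / (x2 - x1)
= (92.5 - 34.48) / (84 - 37)
= 58.0200 / 47
= 1.2345

1.2345


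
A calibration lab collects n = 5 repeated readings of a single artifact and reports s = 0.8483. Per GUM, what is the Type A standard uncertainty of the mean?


u_A = s / sqrt(n)
u_A = 0.8483 / sqrt(5)
u_A = 0.8483 / 2.236068
u_A = 0.3794

0.3794


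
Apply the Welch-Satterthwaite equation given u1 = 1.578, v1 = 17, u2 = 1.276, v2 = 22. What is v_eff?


uc = sqrt(u1^2 + u2^2) = sqrt(1.578^2 + 1.276^2) = 2.0293496
v_eff = uc^4 / (u1^4/v1 + u2^4/v2)
= 2.0293496^4 / (1.578^4/17 + 1.276^4/22)
= 16.960064 / 0.48523442
v_eff = 34.9523

34.9523


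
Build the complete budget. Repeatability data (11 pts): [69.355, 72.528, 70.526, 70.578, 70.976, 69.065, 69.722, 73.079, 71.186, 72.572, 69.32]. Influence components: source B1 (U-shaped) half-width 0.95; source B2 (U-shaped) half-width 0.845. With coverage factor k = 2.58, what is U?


mean = (69.355 + 72.528 + 70.526 + 70.578 + 70.976 + 69.065 + 69.722 + 73.079 + 71.186 + 72.572 + 69.32) / 11 = 70.80972727
s = sqrt(sum((x - mean)^2)/(n-1)) = 1.4168216
u_A = s / sqrt(n) = 1.4168216 / sqrt(11) = 0.42718779
u_B1 = 0.95 / sqrt(2) = 0.67175144
u_B2 = 0.845 / sqrt(2) = 0.59750523
uc = sqrt(0.42718779^2 + 0.67175144^2 + 0.59750523^2) = 0.99536521
U = k * uc = 2.58 * 0.99536521
U = 2.5680

2.5680


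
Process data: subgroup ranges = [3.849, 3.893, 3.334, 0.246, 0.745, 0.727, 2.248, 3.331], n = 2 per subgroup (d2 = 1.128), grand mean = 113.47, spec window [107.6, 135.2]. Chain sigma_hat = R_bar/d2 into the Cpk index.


R_bar = (3.849 + 3.893 + 3.334 + 0.246 + 0.745 + 0.727 + 2.248 + 3.331) / 8 = 2.296625
sigma = R_bar / d2 = 2.296625 / 1.128 = 2.0360151
Cp = (USL - LSL)/(6*sigma) = (135.2 - 107.6)/(6*2.0360151) = 2.2593
Cpu = (135.2 - 113.47)/(3*2.0360151) = 3.5576
Cpl = (113.47 - 107.6)/(3*2.0360151) = 0.9610
Cpk = min(Cpu, Cpl) = 0.9610

0.9610


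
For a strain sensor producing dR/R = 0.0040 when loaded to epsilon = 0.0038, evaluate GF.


GF = (dR/R) / epsilon
= 0.0040 / 0.0038
= 1.0526

1.0526


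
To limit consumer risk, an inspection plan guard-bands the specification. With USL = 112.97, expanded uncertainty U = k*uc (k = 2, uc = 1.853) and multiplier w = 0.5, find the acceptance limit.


U = k * uc = 2 * 1.853 = 3.706
guard band g = w * U = 0.5 * 3.706 = 1.853
AL = USL - g = 112.97 - 1.853
AL = 111.1170

111.1170


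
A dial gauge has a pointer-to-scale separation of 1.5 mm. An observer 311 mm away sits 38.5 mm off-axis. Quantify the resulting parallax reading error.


error = h * offset / d
= 1.5 * 38.5 / 311
= 0.1857

0.1857


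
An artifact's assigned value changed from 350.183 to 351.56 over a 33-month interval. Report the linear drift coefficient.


rate = (v2 - v1) / months
= (351.56 - 350.183) / 33
= 1.3770 / 33
= 0.0417

0.0417


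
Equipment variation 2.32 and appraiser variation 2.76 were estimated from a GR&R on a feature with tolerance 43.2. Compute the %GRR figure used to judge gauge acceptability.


GRR = sqrt(EV^2 + AV^2) = sqrt(2.32^2 + 2.76^2) = 3.6055513
%GRR = GRR / tol * 100 = 3.6055513 / 43.2 * 100
%GRR = 8.3462

8.3462


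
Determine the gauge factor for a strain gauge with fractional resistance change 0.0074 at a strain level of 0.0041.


GF = (dR/R) / epsilon
= 0.0074 / 0.0041
= 1.8049

1.8049


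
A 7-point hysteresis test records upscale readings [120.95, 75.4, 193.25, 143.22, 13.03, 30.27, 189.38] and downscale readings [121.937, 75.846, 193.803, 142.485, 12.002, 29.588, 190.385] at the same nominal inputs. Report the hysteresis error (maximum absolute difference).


|120.95 - 121.937| = 0.9870
|75.4 - 75.846| = 0.4460
|193.25 - 193.803| = 0.5530
|143.22 - 142.485| = 0.7350
|13.03 - 12.002| = 1.0280
|30.27 - 29.588| = 0.6820
|189.38 - 190.385| = 1.0050
hysteresis = max(diffs) = 1.0280

1.0280


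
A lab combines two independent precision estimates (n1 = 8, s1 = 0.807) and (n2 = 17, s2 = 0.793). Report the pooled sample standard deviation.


s_p = sqrt(((n1-1)*s1^2 + (n2-1)*s2^2) / (n1+n2-2))
numerator = (8-1)*0.807^2 + (17-1)*0.793^2 = 4.558743 + 10.061584 = 14.620327
denominator = 8 + 17 - 2 = 23
s_p^2 = 14.620327 / 23 = 0.63566639
s_p = sqrt(0.63566639) = 0.7973

0.7973


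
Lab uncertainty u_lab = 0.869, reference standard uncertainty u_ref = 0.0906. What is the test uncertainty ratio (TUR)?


TUR = u_lab / u_ref
= 0.869 / 0.0906
= 9.5916

9.5916


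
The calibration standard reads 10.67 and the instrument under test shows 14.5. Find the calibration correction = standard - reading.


Correction = standard - reading
= 10.67 - 14.5
= -3.8300

-3.8300


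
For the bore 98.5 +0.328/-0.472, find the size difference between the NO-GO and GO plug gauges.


GO = nominal - lower_tol (smallest hole = maximum material condition)
GO = 98.5 - 0.472 = 98.028
NO-GO = nominal + upper_tol (largest hole = least material condition)
NO-GO = 98.5 + 0.328 = 98.828
spread = NO-GO - GO = 98.828 - 98.028 = 0.8000

0.8000


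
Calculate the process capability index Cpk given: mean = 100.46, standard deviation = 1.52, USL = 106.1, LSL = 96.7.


Cpu = (USL - mean) / (3*sigma) = (106.1 - 100.46) / (3*1.52) = 1.2368
Cpl = (mean - LSL) / (3*sigma) = (100.46 - 96.7) / (3*1.52) = 0.8246
Cpk = min(Cpu, Cpl) = 0.8246

0.8246


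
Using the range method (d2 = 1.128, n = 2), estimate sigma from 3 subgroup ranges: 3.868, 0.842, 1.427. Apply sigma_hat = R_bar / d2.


R_bar = (3.868 + 0.842 + 1.427) / 3
R_bar = 6.137 / 3 = 2.0456667
sigma_hat = R_bar / d2 = 2.0456667 / 1.128 = 1.8135

1.8135


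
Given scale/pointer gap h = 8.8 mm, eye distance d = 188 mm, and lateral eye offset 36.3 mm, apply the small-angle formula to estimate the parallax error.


error = h * offset / d
= 8.8 * 36.3 / 188
= 1.6991

1.6991


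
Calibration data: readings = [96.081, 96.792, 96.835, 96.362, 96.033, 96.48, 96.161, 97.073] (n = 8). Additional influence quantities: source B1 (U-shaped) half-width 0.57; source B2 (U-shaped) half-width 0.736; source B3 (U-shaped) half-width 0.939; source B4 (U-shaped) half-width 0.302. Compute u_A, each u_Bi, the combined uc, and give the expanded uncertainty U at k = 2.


mean = (96.081 + 96.792 + 96.835 + 96.362 + 96.033 + 96.48 + 96.161 + 97.073) / 8 = 96.477125
s = sqrt(sum((x - mean)^2)/(n-1)) = 0.3872332
u_A = s / sqrt(n) = 0.3872332 / sqrt(8) = 0.13690761
u_B1 = 0.57 / sqrt(2) = 0.40305087
u_B2 = 0.736 / sqrt(2) = 0.52043059
u_B3 = 0.939 / sqrt(2) = 0.66397327
u_B4 = 0.302 / sqrt(2) = 0.21354625
uc = sqrt(0.13690761^2 + 0.40305087^2 + 0.52043059^2 + 0.66397327^2 + 0.21354625^2) = 0.96876426
U = k * uc = 2 * 0.96876426
U = 1.9375

1.9375


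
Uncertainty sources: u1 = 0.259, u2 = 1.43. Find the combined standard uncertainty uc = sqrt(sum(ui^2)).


uc = sqrt(0.259^2 + 1.43^2)
uc = sqrt(2.111981)
uc = 1.4533

1.4533


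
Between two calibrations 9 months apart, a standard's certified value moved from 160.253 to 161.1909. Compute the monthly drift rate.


rate = (v2 - v1) / months
= (161.1909 - 160.253) / 9
= 0.9379 / 9
= 0.1042

0.1042


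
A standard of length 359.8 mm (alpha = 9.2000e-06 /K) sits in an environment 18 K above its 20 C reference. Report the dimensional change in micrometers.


dL = L * alpha * dT
= 359.8 * 9.2000e-06 * 18
= 0.0595829 mm
dL_um = 0.0595829 * 1000 = 59.5829 um

59.5829


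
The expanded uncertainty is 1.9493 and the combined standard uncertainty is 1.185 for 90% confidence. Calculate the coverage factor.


k = U / uc
k = 1.9493 / 1.185
k = 1.645

1.645


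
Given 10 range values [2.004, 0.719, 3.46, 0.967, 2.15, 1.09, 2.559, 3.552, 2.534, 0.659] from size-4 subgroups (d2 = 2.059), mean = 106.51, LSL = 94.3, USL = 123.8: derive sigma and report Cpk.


R_bar = (2.004 + 0.719 + 3.46 + 0.967 + 2.15 + 1.09 + 2.559 + 3.552 + 2.534 + 0.659) / 10 = 1.9694
sigma = R_bar / d2 = 1.9694 / 2.059 = 0.95648373
Cp = (USL - LSL)/(6*sigma) = (123.8 - 94.3)/(6*0.95648373) = 5.1404
Cpu = (123.8 - 106.51)/(3*0.95648373) = 6.0255
Cpl = (106.51 - 94.3)/(3*0.95648373) = 4.2552
Cpk = min(Cpu, Cpl) = 4.2552

4.2552


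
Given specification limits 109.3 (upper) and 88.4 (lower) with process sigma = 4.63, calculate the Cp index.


Cp = (USL - LSL) / (6 * sigma)
= (109.3 - 88.4) / (6 * 4.63)
= 20.9000 / 27.7800
= 0.7523

0.7523


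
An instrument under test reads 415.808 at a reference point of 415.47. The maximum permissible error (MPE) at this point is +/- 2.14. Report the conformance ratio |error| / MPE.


e = indication - reference = 415.808 - 415.47 = 0.3380
|e| = 0.3380
ratio = |e| / MPE = 0.3380 / 2.14
ratio = 0.1579

0.1579


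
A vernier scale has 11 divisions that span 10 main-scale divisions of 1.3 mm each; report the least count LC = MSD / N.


LC = MSD / n_div
= 1.3 / 11
= 0.1182

0.1182


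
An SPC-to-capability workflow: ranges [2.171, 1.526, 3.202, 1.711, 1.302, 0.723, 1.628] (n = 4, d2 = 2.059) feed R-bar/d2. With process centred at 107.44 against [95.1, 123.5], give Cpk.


R_bar = (2.171 + 1.526 + 3.202 + 1.711 + 1.302 + 0.723 + 1.628) / 7 = 1.7518571
sigma = R_bar / d2 = 1.7518571 / 2.059 = 0.85082909
Cp = (USL - LSL)/(6*sigma) = (123.5 - 95.1)/(6*0.85082909) = 5.5632
Cpu = (123.5 - 107.44)/(3*0.85082909) = 6.2919
Cpl = (107.44 - 95.1)/(3*0.85082909) = 4.8345
Cpk = min(Cpu, Cpl) = 4.8345

4.8345


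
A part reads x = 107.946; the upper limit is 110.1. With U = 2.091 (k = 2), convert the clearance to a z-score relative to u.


u = U / k = 2.091 / 2 = 1.0455
margin = |USL - x| = |110.1 - 107.946| = 2.154
z = margin / u = 2.154 / 1.0455
z = 2.0603

2.0603


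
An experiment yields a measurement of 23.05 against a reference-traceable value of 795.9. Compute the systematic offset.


Systematic error = measured - true
= 23.05 - 795.9
= -772.8500

-772.8500


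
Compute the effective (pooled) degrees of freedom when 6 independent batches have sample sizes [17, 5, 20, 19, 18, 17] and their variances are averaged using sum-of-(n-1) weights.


nu = sum_i (n_i - 1)
nu = ((17 - 1) + (5 - 1) + (20 - 1) + (19 - 1) + (18 - 1) + (17 - 1))
nu = 16 + 4 + 19 + 18 + 17 + 16
nu = 90

90


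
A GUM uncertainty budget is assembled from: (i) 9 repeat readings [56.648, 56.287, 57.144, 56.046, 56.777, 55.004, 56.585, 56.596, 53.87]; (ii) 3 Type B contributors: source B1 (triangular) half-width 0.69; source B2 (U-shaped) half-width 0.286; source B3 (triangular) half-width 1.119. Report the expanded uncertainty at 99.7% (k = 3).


mean = (56.648 + 56.287 + 57.144 + 56.046 + 56.777 + 55.004 + 56.585 + 56.596 + 53.87) / 9 = 56.10633333
s = sqrt(sum((x - mean)^2)/(n-1)) = 1.0332866
u_A = s / sqrt(n) = 1.0332866 / sqrt(9) = 0.34442887
u_B1 = 0.69 / sqrt(6) = 0.28169132
u_B2 = 0.286 / sqrt(2) = 0.20223254
u_B3 = 1.119 / sqrt(6) = 0.45682984
uc = sqrt(0.34442887^2 + 0.28169132^2 + 0.20223254^2 + 0.45682984^2) = 0.66900878
U = k * uc = 3 * 0.66900878
U = 2.0070

2.0070


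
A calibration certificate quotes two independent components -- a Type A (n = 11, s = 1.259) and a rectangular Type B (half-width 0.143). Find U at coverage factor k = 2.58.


u_A = s / sqrt(n) = 1.259 / sqrt(11) = 0.37960278
u_B = half_width / sqrt(3) = 0.143 / sqrt(3) = 0.082561088
uc = sqrt(u_A^2 + u_B^2) = sqrt(0.37960278^2 + 0.082561088^2) = 0.38847729
U = k * uc = 2.58 * 0.38847729
U = 1.0023

1.0023


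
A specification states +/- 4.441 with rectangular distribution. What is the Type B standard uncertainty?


u_B = half_width / sqrt(3)
u_B = 4.441 / 1.7320508
u_B = 2.5640

2.5640


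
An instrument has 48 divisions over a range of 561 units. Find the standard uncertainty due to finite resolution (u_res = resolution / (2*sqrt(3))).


resolution = range / divisions
resolution = 561 / 48 = 11.6875
u_res = resolution / (2*sqrt(3))
u_res = 11.6875 / 3.4641016
u_res = 3.3739

3.3739


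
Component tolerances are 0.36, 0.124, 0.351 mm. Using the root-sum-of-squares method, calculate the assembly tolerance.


RSS = sqrt(0.36^2 + 0.124^2 + 0.351^2)
= sqrt(0.268177)
= 0.5179

0.5179


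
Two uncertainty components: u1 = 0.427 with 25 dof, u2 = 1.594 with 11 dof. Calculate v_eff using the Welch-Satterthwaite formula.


uc = sqrt(u1^2 + u2^2) = sqrt(0.427^2 + 1.594^2) = 1.6502015
v_eff = uc^4 / (u1^4/v1 + u2^4/v2)
= 1.6502015^4 / (0.427^4/25 + 1.594^4/11)
= 7.4156276 / 0.58822499
v_eff = 12.6068

12.6068


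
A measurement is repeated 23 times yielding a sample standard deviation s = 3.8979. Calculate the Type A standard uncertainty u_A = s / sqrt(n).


u_A = s / sqrt(n)
u_A = 3.8979 / sqrt(23)
u_A = 3.8979 / 4.7958315
u_A = 0.8128

0.8128


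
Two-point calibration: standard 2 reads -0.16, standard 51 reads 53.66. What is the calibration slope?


slope = (y2 - y1) / (x2 - x1)
= (53.66 - -0.16) / (51 - 2)
= 53.8200 / 49
= 1.0984

1.0984


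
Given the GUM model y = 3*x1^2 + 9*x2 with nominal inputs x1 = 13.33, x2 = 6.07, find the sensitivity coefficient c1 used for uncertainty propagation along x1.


y = 3*x1^2 + 9*x2
dy/dx1 = 2*3*x1
Evaluate at x1 = 13.33: c1 = 6 * 13.33
c1 = 79.9800

79.9800


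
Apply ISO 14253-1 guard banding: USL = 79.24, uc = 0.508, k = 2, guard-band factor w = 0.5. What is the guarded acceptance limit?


U = k * uc = 2 * 0.508 = 1.016
guard band g = w * U = 0.5 * 1.016 = 0.508
AL = USL - g = 79.24 - 0.508
AL = 78.7320

78.7320


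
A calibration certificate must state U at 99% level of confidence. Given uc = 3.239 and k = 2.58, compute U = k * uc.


U = k * uc
U = 2.58 * 3.239
U = 8.3566

8.3566


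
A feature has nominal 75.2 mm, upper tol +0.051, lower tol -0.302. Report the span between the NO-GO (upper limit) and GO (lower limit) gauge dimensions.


GO = nominal - lower_tol (smallest hole = maximum material condition)
GO = 75.2 - 0.302 = 74.898
NO-GO = nominal + upper_tol (largest hole = least material condition)
NO-GO = 75.2 + 0.051 = 75.251
spread = NO-GO - GO = 75.251 - 74.898 = 0.3530

0.3530


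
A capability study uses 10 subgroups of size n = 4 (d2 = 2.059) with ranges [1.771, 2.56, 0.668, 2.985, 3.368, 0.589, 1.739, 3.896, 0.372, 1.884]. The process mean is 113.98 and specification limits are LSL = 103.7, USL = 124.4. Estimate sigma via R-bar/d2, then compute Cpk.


R_bar = (1.771 + 2.56 + 0.668 + 2.985 + 3.368 + 0.589 + 1.739 + 3.896 + 0.372 + 1.884) / 10 = 1.9832
sigma = R_bar / d2 = 1.9832 / 2.059 = 0.96318601
Cp = (USL - LSL)/(6*sigma) = (124.4 - 103.7)/(6*0.96318601) = 3.5819
Cpu = (124.4 - 113.98)/(3*0.96318601) = 3.6061
Cpl = (113.98 - 103.7)/(3*0.96318601) = 3.5576
Cpk = min(Cpu, Cpl) = 3.5576

3.5576


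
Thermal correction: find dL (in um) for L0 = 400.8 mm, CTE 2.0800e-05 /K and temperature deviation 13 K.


dL = L * alpha * dT
= 400.8 * 2.0800e-05 * 13
= 0.1083763 mm
dL_um = 0.1083763 * 1000 = 108.3763 um

108.3763


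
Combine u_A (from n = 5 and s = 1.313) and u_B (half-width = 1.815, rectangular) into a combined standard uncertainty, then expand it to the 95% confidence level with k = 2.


u_A = s / sqrt(n) = 1.313 / sqrt(5) = 0.58719145
u_B = half_width / sqrt(3) = 1.815 / sqrt(3) = 1.0478907
uc = sqrt(u_A^2 + u_B^2) = sqrt(0.58719145^2 + 1.0478907^2) = 1.2011947
U = k * uc = 2 * 1.2011947
U = 2.4024

2.4024


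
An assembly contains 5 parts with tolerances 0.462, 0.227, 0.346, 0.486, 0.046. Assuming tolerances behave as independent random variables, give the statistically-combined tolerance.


RSS = sqrt(0.462^2 + 0.227^2 + 0.346^2 + 0.486^2 + 0.046^2)
= sqrt(0.623001)
= 0.7893

0.7893


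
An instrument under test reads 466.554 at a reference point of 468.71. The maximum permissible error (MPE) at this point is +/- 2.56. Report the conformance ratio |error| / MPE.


e = indication - reference = 466.554 - 468.71 = -2.1560
|e| = 2.1560
ratio = |e| / MPE = 2.1560 / 2.56
ratio = 0.8422

0.8422


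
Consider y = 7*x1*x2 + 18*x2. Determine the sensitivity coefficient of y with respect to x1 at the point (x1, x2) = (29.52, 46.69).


y = 7*x1*x2 + 18*x2
dy/dx1 = 7*x2
Evaluate at x2 = 46.69: c1 = 7 * 46.69
c1 = 326.8300

326.8300


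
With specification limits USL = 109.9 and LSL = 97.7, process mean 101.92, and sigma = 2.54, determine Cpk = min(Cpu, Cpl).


Cpu = (USL - mean) / (3*sigma) = (109.9 - 101.92) / (3*2.54) = 1.0472
Cpl = (mean - LSL) / (3*sigma) = (101.92 - 97.7) / (3*2.54) = 0.5538
Cpk = min(Cpu, Cpl) = 0.5538

0.5538


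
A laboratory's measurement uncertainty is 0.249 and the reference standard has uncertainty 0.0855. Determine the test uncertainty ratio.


TUR = u_lab / u_ref
= 0.249 / 0.0855
= 2.9123

2.9123


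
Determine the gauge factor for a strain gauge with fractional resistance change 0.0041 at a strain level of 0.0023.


GF = (dR/R) / epsilon
= 0.0041 / 0.0023
= 1.7826

1.7826


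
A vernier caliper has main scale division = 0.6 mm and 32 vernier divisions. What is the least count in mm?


LC = MSD / n_div
= 0.6 / 32
= 0.0187

0.0187


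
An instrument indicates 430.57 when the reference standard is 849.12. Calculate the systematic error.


Systematic error = measured - true
= 430.57 - 849.12
= -418.5500

-418.5500


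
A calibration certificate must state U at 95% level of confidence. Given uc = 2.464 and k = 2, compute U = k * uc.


U = k * uc
U = 2 * 2.464
U = 4.9280

4.9280


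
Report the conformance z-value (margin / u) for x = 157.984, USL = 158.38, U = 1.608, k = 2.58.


u = U / k = 1.608 / 2.58 = 0.62325581
margin = |USL - x| = |158.38 - 157.984| = 0.396
z = margin / u = 0.396 / 0.62325581
z = 0.6354

0.6354


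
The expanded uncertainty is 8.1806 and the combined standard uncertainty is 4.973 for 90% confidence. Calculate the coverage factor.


k = U / uc
k = 8.1806 / 4.973
k = 1.645

1.645


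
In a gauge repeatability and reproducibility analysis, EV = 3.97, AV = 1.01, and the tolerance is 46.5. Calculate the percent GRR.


GRR = sqrt(EV^2 + AV^2) = sqrt(3.97^2 + 1.01^2) = 4.0964619
%GRR = GRR / tol * 100 = 4.0964619 / 46.5 * 100
%GRR = 8.8096

8.8096


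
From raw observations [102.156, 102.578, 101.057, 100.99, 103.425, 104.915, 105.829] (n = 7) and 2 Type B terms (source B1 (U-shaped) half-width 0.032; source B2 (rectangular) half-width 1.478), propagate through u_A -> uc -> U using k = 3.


mean = (102.156 + 102.578 + 101.057 + 100.99 + 103.425 + 104.915 + 105.829) / 7 = 102.9928571
s = sqrt(sum((x - mean)^2)/(n-1)) = 1.8509683
u_A = s / sqrt(n) = 1.8509683 / sqrt(7) = 0.69960026
u_B1 = 0.032 / sqrt(2) = 0.022627417
u_B2 = 1.478 / sqrt(3) = 0.8533237
uc = sqrt(0.69960026^2 + 0.022627417^2 + 0.8533237^2) = 1.103682
U = k * uc = 3 * 1.103682
U = 3.3110

3.3110


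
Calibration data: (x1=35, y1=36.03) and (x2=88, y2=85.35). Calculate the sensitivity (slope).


slope = (y2 - y1) / (x2 - x1)
= (85.35 - 36.03) / (88 - 35)
= 49.3200 / 53
= 0.9306

0.9306


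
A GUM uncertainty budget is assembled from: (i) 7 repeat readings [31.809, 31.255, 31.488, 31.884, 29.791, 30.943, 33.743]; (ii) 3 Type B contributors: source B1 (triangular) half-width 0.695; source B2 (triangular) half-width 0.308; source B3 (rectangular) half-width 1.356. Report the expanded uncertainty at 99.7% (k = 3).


mean = (31.809 + 31.255 + 31.488 + 31.884 + 29.791 + 30.943 + 33.743) / 7 = 31.559
s = sqrt(sum((x - mean)^2)/(n-1)) = 1.1930855
u_A = s / sqrt(n) = 1.1930855 / sqrt(7) = 0.45094393
u_B1 = 0.695 / sqrt(6) = 0.28373256
u_B2 = 0.308 / sqrt(6) = 0.12574047
u_B3 = 1.356 / sqrt(3) = 0.78288697
uc = sqrt(0.45094393^2 + 0.28373256^2 + 0.12574047^2 + 0.78288697^2) = 0.9552891
U = k * uc = 3 * 0.9552891
U = 2.8659

2.8659


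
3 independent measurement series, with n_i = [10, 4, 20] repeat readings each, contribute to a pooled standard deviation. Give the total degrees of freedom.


nu = sum_i (n_i - 1)
nu = ((10 - 1) + (4 - 1) + (20 - 1))
nu = 9 + 3 + 19
nu = 31

31


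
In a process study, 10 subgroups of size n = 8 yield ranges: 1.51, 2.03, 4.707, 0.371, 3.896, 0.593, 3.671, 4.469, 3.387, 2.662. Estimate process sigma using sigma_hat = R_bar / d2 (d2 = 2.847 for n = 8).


R_bar = (1.51 + 2.03 + 4.707 + 0.371 + 3.896 + 0.593 + 3.671 + 4.469 + 3.387 + 2.662) / 10
R_bar = 27.296 / 10 = 2.7296
sigma_hat = R_bar / d2 = 2.7296 / 2.847 = 0.9588

0.9588


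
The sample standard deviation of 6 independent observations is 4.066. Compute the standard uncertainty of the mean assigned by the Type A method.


u_A = s / sqrt(n)
u_A = 4.066 / sqrt(6)
u_A = 4.066 / 2.4494897
u_A = 1.6599

1.6599


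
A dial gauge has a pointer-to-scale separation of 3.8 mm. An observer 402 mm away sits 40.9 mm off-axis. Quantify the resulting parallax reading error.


error = h * offset / d
= 3.8 * 40.9 / 402
= 0.3866

0.3866


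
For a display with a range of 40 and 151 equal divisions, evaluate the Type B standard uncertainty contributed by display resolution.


resolution = range / divisions
resolution = 40 / 151 = 0.26490066
u_res = resolution / (2*sqrt(3))
u_res = 0.26490066 / 3.4641016
u_res = 0.0765

0.0765


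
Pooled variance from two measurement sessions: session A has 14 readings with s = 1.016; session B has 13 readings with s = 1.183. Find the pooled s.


s_p = sqrt(((n1-1)*s1^2 + (n2-1)*s2^2) / (n1+n2-2))
numerator = (14-1)*1.016^2 + (13-1)*1.183^2 = 13.419328 + 16.793868 = 30.213196
denominator = 14 + 13 - 2 = 25
s_p^2 = 30.213196 / 25 = 1.2085278
s_p = sqrt(1.2085278) = 1.0993

1.0993


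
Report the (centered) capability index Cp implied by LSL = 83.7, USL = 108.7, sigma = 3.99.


Cp = (USL - LSL) / (6 * sigma)
= (108.7 - 83.7) / (6 * 3.99)
= 25.0000 / 23.9400
= 1.0443

1.0443


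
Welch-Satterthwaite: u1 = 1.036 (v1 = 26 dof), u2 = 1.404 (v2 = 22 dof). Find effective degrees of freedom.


uc = sqrt(u1^2 + u2^2) = sqrt(1.036^2 + 1.404^2) = 1.744853
v_eff = uc^4 / (u1^4/v1 + u2^4/v2)
= 1.744853^4 / (1.036^4/26 + 1.404^4/22)
= 9.2690533 / 0.22092871
v_eff = 41.9550

41.9550


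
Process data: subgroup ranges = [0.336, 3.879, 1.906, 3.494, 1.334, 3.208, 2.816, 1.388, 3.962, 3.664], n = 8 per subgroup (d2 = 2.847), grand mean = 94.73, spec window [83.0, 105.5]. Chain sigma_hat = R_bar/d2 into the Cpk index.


R_bar = (0.336 + 3.879 + 1.906 + 3.494 + 1.334 + 3.208 + 2.816 + 1.388 + 3.962 + 3.664) / 10 = 2.5987
sigma = R_bar / d2 = 2.5987 / 2.847 = 0.91278539
Cp = (USL - LSL)/(6*sigma) = (105.5 - 83.0)/(6*0.91278539) = 4.1083
Cpu = (105.5 - 94.73)/(3*0.91278539) = 3.9330
Cpl = (94.73 - 83.0)/(3*0.91278539) = 4.2836
Cpk = min(Cpu, Cpl) = 3.9330

3.9330


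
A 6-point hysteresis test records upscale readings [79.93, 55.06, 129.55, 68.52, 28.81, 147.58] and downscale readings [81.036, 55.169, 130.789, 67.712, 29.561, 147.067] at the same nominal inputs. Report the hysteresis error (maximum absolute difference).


|79.93 - 81.036| = 1.1060
|55.06 - 55.169| = 0.1090
|129.55 - 130.789| = 1.2390
|68.52 - 67.712| = 0.8080
|28.81 - 29.561| = 0.7510
|147.58 - 147.067| = 0.5130
hysteresis = max(diffs) = 1.2390

1.2390


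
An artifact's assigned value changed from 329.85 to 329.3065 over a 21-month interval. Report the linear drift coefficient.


rate = (v2 - v1) / months
= (329.3065 - 329.85) / 21
= -0.5435 / 21
= -0.0259

-0.0259


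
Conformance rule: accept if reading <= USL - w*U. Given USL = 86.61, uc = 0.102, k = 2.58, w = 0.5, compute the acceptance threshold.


U = k * uc = 2.58 * 0.102 = 0.26316
guard band g = w * U = 0.5 * 0.26316 = 0.13158
AL = USL - g = 86.61 - 0.13158
AL = 86.4784

86.4784


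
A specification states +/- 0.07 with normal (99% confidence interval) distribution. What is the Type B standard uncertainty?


u_B = half_width / 2.576
u_B = 0.07 / 2.576
u_B = 0.0272

0.0272


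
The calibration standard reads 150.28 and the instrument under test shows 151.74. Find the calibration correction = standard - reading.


Correction = standard - reading
= 150.28 - 151.74
= -1.4600

-1.4600


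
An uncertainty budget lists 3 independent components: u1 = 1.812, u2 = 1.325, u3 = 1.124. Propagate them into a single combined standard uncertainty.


uc = sqrt(1.812^2 + 1.325^2 + 1.124^2)
uc = sqrt(6.302345)
uc = 2.5104

2.5104


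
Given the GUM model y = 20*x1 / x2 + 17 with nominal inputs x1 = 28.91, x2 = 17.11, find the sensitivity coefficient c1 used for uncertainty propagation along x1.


y = 20*x1 / x2 + 17
dy/dx1 = 20/x2
Evaluate at x2 = 17.11: c1 = 20 / 17.11
c1 = 1.1689

1.1689


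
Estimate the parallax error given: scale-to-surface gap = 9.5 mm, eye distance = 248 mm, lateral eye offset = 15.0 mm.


error = h * offset / d
= 9.5 * 15.0 / 248
= 0.5746

0.5746


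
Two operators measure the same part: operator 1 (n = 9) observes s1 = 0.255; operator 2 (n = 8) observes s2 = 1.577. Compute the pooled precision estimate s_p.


s_p = sqrt(((n1-1)*s1^2 + (n2-1)*s2^2) / (n1+n2-2))
numerator = (9-1)*0.255^2 + (8-1)*1.577^2 = 0.5202 + 17.408503 = 17.928703
denominator = 9 + 8 - 2 = 15
s_p^2 = 17.928703 / 15 = 1.1952469
s_p = sqrt(1.1952469) = 1.0933

1.0933


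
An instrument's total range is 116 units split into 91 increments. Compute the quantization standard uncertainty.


resolution = range / divisions
resolution = 116 / 91 = 1.2747253
u_res = resolution / (2*sqrt(3))
u_res = 1.2747253 / 3.4641016
u_res = 0.3680

0.3680


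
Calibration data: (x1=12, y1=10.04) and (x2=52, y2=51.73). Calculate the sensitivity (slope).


slope = (y2 - y1) / (x2 - x1)
= (51.73 - 10.04) / (52 - 12)
= 41.6900 / 40
= 1.0422

1.0422


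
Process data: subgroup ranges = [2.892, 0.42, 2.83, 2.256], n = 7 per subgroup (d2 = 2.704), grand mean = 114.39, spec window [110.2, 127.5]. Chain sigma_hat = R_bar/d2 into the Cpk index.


R_bar = (2.892 + 0.42 + 2.83 + 2.256) / 4 = 2.0995
sigma = R_bar / d2 = 2.0995 / 2.704 = 0.77644231
Cp = (USL - LSL)/(6*sigma) = (127.5 - 110.2)/(6*0.77644231) = 3.7135
Cpu = (127.5 - 114.39)/(3*0.77644231) = 5.6282
Cpl = (114.39 - 110.2)/(3*0.77644231) = 1.7988
Cpk = min(Cpu, Cpl) = 1.7988

1.7988


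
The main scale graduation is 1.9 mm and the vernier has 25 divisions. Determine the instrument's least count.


LC = MSD / n_div
= 1.9 / 25
= 0.0760

0.0760


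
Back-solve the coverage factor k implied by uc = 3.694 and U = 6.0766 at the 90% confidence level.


k = U / uc
k = 6.0766 / 3.694
k = 1.645

1.645


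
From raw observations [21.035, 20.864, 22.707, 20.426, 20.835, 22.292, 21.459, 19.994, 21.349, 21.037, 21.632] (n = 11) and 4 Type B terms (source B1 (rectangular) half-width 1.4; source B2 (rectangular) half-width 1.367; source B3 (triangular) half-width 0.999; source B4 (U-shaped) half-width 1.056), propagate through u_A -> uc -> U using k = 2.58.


mean = (21.035 + 20.864 + 22.707 + 20.426 + 20.835 + 22.292 + 21.459 + 19.994 + 21.349 + 21.037 + 21.632) / 11 = 21.23909091
s = sqrt(sum((x - mean)^2)/(n-1)) = 0.77948938
u_A = s / sqrt(n) = 0.77948938 / sqrt(11) = 0.23502489
u_B1 = 1.4 / sqrt(3) = 0.80829038
u_B2 = 1.367 / sqrt(3) = 0.78923782
u_B3 = 0.999 / sqrt(6) = 0.40784004
u_B4 = 1.056 / sqrt(2) = 0.74670476
uc = sqrt(0.23502489^2 + 0.80829038^2 + 0.78923782^2 + 0.40784004^2 + 0.74670476^2) = 1.4336554
U = k * uc = 2.58 * 1.4336554
U = 3.6988

3.6988


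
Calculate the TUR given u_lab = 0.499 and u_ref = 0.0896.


TUR = u_lab / u_ref
= 0.499 / 0.0896
= 5.5692

5.5692


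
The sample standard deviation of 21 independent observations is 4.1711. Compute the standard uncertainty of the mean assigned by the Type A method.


u_A = s / sqrt(n)
u_A = 4.1711 / sqrt(21)
u_A = 4.1711 / 4.5825757
u_A = 0.9102

0.9102


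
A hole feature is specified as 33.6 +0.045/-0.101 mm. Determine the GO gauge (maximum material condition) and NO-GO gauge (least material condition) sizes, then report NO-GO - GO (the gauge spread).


GO = nominal - lower_tol (smallest hole = maximum material condition)
GO = 33.6 - 0.101 = 33.499
NO-GO = nominal + upper_tol (largest hole = least material condition)
NO-GO = 33.6 + 0.045 = 33.645
spread = NO-GO - GO = 33.645 - 33.499 = 0.1460

0.1460


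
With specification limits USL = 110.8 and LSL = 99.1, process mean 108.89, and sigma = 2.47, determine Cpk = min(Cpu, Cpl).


Cpu = (USL - mean) / (3*sigma) = (110.8 - 108.89) / (3*2.47) = 0.2578
Cpl = (mean - LSL) / (3*sigma) = (108.89 - 99.1) / (3*2.47) = 1.3212
Cpk = min(Cpu, Cpl) = 0.2578

0.2578


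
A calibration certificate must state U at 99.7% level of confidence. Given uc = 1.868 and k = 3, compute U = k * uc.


U = k * uc
U = 3 * 1.868
U = 5.6040

5.6040


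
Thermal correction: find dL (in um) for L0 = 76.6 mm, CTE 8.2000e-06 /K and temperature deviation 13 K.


dL = L * alpha * dT
= 76.6 * 8.2000e-06 * 13
= 0.0081656 mm
dL_um = 0.0081656 * 1000 = 8.1656 um

8.1656


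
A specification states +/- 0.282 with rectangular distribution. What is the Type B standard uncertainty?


u_B = half_width / sqrt(3)
u_B = 0.282 / 1.7320508
u_B = 0.1628

0.1628


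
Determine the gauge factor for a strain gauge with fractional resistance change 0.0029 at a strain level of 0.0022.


GF = (dR/R) / epsilon
= 0.0029 / 0.0022
= 1.3182

1.3182


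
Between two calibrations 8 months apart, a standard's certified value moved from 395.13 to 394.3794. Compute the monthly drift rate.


rate = (v2 - v1) / months
= (394.3794 - 395.13) / 8
= -0.7506 / 8
= -0.0938

-0.0938


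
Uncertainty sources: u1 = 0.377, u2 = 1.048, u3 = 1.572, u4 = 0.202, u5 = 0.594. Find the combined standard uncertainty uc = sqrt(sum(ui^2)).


uc = sqrt(0.377^2 + 1.048^2 + 1.572^2 + 0.202^2 + 0.594^2)
uc = sqrt(4.105257)
uc = 2.0261

2.0261


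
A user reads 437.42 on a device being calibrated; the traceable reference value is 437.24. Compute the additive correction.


Correction = standard - reading
= 437.24 - 437.42
= -0.1800

-0.1800


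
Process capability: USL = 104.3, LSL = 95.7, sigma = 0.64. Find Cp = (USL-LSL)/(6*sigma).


Cp = (USL - LSL) / (6 * sigma)
= (104.3 - 95.7) / (6 * 0.64)
= 8.6000 / 3.8400
= 2.2396

2.2396


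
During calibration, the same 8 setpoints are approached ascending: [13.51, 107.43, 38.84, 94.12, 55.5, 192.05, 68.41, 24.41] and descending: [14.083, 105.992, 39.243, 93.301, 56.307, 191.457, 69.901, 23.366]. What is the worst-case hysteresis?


|13.51 - 14.083| = 0.5730
|107.43 - 105.992| = 1.4380
|38.84 - 39.243| = 0.4030
|94.12 - 93.301| = 0.8190
|55.5 - 56.307| = 0.8070
|192.05 - 191.457| = 0.5930
|68.41 - 69.901| = 1.4910
|24.41 - 23.366| = 1.0440
hysteresis = max(diffs) = 1.4910

1.4910


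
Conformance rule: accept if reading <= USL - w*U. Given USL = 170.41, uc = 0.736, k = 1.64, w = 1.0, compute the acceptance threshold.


U = k * uc = 1.64 * 0.736 = 1.20704
guard band g = w * U = 1.0 * 1.20704 = 1.20704
AL = USL - g = 170.41 - 1.20704
AL = 169.2030

169.2030


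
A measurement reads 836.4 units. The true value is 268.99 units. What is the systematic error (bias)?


Systematic error = measured - true
= 836.4 - 268.99
= 567.4100

567.4100


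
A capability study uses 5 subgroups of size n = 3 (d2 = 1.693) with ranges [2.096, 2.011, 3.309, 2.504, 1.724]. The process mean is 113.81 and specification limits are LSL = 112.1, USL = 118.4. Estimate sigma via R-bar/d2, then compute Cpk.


R_bar = (2.096 + 2.011 + 3.309 + 2.504 + 1.724) / 5 = 2.3288
sigma = R_bar / d2 = 2.3288 / 1.693 = 1.3755464
Cp = (USL - LSL)/(6*sigma) = (118.4 - 112.1)/(6*1.3755464) = 0.7633
Cpu = (118.4 - 113.81)/(3*1.3755464) = 1.1123
Cpl = (113.81 - 112.1)/(3*1.3755464) = 0.4144
Cpk = min(Cpu, Cpl) = 0.4144

0.4144


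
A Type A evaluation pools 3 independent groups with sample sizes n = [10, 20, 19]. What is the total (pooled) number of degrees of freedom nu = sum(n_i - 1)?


nu = sum_i (n_i - 1)
nu = ((10 - 1) + (20 - 1) + (19 - 1))
nu = 9 + 19 + 18
nu = 46

46


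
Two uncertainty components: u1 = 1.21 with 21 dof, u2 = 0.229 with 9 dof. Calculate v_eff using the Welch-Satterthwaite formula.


uc = sqrt(u1^2 + u2^2) = sqrt(1.21^2 + 0.229^2) = 1.2314792
v_eff = uc^4 / (u1^4/v1 + u2^4/v2)
= 1.2314792^4 / (1.21^4/21 + 0.229^4/9)
= 2.2998967 / 0.10238122
v_eff = 22.4640

22.4640


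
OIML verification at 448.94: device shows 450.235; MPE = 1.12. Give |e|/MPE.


e = indication - reference = 450.235 - 448.94 = 1.2950
|e| = 1.2950
ratio = |e| / MPE = 1.2950 / 1.12
ratio = 1.1562

1.1562


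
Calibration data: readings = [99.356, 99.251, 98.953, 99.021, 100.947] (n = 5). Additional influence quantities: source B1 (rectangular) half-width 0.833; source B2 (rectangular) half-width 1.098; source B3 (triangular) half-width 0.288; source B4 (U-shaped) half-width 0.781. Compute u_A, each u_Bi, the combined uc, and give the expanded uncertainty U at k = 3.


mean = (99.356 + 99.251 + 98.953 + 99.021 + 100.947) / 5 = 99.5056
s = sqrt(sum((x - mean)^2)/(n-1)) = 0.82235017
u_A = s / sqrt(n) = 0.82235017 / sqrt(5) = 0.36776618
u_B1 = 0.833 / sqrt(3) = 0.48093277
u_B2 = 1.098 / sqrt(3) = 0.6339306
u_B3 = 0.288 / sqrt(6) = 0.11757551
u_B4 = 0.781 / sqrt(2) = 0.5522504
uc = sqrt(0.36776618^2 + 0.48093277^2 + 0.6339306^2 + 0.11757551^2 + 0.5522504^2) = 1.0426988
U = k * uc = 3 * 1.0426988
U = 3.1281

3.1281


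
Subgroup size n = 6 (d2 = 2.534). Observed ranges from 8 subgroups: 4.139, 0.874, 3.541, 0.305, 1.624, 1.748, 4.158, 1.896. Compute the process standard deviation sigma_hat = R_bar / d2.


R_bar = (4.139 + 0.874 + 3.541 + 0.305 + 1.624 + 1.748 + 4.158 + 1.896) / 8
R_bar = 18.285 / 8 = 2.285625
sigma_hat = R_bar / d2 = 2.285625 / 2.534 = 0.9020

0.9020


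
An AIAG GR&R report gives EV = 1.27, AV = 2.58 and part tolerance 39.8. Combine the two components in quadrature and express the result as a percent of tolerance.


GRR = sqrt(EV^2 + AV^2) = sqrt(1.27^2 + 2.58^2) = 2.8756391
%GRR = GRR / tol * 100 = 2.8756391 / 39.8 * 100
%GRR = 7.2252

7.2252


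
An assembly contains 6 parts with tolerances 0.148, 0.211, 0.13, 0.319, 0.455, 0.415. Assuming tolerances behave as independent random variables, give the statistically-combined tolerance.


RSS = sqrt(0.148^2 + 0.211^2 + 0.13^2 + 0.319^2 + 0.455^2 + 0.415^2)
= sqrt(0.564336)
= 0.7512

0.7512


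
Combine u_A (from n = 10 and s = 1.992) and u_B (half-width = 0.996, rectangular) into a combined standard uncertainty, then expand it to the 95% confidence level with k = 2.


u_A = s / sqrt(n) = 1.992 / sqrt(10) = 0.62992571
u_B = half_width / sqrt(3) = 0.996 / sqrt(3) = 0.57504087
uc = sqrt(u_A^2 + u_B^2) = sqrt(0.62992571^2 + 0.57504087^2) = 0.85292344
U = k * uc = 2 * 0.85292344
U = 1.7058

1.7058


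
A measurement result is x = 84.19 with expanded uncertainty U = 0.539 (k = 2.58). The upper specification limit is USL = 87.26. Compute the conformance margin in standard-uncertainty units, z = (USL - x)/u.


u = U / k = 0.539 / 2.58 = 0.20891473
margin = |USL - x| = |87.26 - 84.19| = 3.07
z = margin / u = 3.07 / 0.20891473
z = 14.6950

14.6950


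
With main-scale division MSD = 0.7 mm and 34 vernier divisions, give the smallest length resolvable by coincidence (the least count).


LC = MSD / n_div
= 0.7 / 34
= 0.0206

0.0206
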